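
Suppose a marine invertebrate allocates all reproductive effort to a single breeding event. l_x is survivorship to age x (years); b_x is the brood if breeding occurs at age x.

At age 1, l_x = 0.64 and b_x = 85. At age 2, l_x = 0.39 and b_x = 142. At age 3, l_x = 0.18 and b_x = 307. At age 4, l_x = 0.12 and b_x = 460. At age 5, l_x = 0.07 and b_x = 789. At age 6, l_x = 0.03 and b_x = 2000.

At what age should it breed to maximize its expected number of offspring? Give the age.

Expected offspring if breeding at age x = l_x × b_x:
  age 1: 0.64 × 85 = 54.400
  age 2: 0.39 × 142 = 55.380
  age 3: 0.18 × 307 = 55.260
  age 4: 0.12 × 460 = 55.200
  age 5: 0.07 × 789 = 55.230
  age 6: 0.03 × 2000 = 60.000
Maximum at age 6 (60.000).

6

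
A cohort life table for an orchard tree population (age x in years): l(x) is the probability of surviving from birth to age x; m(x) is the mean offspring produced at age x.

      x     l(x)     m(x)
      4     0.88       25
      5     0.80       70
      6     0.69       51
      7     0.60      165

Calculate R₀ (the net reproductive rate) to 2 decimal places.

212.19

R₀ = Σ l(x) m(x):
  age 4: 0.88 × 25 = 22.0000
  age 5: 0.80 × 70 = 56.0000
  age 6: 0.69 × 51 = 35.1900
  age 7: 0.60 × 165 = 99.0000
R₀ = 22.0000 + 56.0000 + 35.1900 + 99.0000 = 212.1900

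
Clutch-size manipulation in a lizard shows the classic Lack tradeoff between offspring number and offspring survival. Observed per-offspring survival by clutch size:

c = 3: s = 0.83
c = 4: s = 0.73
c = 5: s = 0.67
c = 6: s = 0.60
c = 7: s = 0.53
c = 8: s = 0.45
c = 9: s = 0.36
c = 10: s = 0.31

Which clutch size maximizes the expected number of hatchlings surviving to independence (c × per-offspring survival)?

Expected hatchlings surviving to independence = c × s(c):
  c=3: 3 × 0.83 = 2.490
  c=4: 4 × 0.73 = 2.920
  c=5: 5 × 0.67 = 3.350
  c=6: 6 × 0.60 = 3.600
  c=7: 7 × 0.53 = 3.710
  c=8: 8 × 0.45 = 3.600
  c=9: 9 × 0.36 = 3.240
  c=10: 10 × 0.31 = 3.100
Maximum at c = 7 (3.710 hatchlings surviving to independence).

7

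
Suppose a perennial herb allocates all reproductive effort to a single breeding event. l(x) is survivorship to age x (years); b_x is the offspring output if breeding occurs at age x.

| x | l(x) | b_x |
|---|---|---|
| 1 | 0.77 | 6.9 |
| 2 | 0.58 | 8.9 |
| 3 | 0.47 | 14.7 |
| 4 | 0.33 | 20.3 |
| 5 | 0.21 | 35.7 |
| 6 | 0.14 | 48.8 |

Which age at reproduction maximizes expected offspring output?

Expected offspring if breeding at age x = l(x) × b_x:
  age 1: 0.77 × 6.9 = 5.313
  age 2: 0.58 × 8.9 = 5.162
  age 3: 0.47 × 14.7 = 6.909
  age 4: 0.33 × 20.3 = 6.699
  age 5: 0.21 × 35.7 = 7.497
  age 6: 0.14 × 48.8 = 6.832
Maximum at age 5 (7.497).

5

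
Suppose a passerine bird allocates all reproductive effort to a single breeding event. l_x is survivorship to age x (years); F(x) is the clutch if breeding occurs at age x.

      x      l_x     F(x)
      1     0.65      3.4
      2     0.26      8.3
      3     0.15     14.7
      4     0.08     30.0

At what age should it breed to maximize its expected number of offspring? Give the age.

4

Expected offspring if breeding at age x = l_x × F(x):
  age 1: 0.65 × 3.4 = 2.210
  age 2: 0.26 × 8.3 = 2.158
  age 3: 0.15 × 14.7 = 2.205
  age 4: 0.08 × 30.0 = 2.400
Maximum at age 4 (2.400).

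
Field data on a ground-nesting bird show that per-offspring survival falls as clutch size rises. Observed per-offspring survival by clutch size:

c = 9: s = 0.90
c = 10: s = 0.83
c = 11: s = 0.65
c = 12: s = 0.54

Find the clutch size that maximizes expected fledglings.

10

Expected fledglings = c × s(c):
  c=9: 9 × 0.90 = 8.100
  c=10: 10 × 0.83 = 8.300
  c=11: 11 × 0.65 = 7.150
  c=12: 12 × 0.54 = 6.480
Maximum at c = 10 (8.300 fledglings).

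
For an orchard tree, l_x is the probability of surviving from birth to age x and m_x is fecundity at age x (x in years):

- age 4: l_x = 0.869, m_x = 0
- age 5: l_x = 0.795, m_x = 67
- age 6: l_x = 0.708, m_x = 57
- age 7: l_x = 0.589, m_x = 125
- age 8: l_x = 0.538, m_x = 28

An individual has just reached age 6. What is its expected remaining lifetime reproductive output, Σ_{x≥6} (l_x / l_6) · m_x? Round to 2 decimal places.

182.27

l_6 = 0.708. Conditional survival from age 6 to x is l_x / l_6.
  x=6: (0.708/0.708) × 57 = 57.0000
  x=7: (0.589/0.708) × 125 = 103.9901
  x=8: (0.538/0.708) × 28 = 21.2768
Sum = 57.0000 + 103.9901 + 21.2768 = 182.2669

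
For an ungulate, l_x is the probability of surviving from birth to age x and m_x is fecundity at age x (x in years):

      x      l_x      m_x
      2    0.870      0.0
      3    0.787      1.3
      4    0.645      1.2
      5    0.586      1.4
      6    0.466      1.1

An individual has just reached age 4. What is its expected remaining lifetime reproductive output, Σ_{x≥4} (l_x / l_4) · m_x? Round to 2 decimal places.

l_4 = 0.645. Conditional survival from age 4 to x is l_x / l_4.
  x=4: (0.645/0.645) × 1.2 = 1.2000
  x=5: (0.586/0.645) × 1.4 = 1.2719
  x=6: (0.466/0.645) × 1.1 = 0.7947
Sum = 1.2000 + 1.2719 + 0.7947 = 3.2667

3.27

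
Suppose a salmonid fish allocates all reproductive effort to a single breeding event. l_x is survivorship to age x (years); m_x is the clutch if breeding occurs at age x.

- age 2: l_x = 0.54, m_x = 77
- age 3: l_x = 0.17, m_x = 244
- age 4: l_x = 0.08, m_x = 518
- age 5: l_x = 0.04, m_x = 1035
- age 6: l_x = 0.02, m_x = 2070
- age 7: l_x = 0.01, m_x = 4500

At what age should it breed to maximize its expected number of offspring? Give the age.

Expected offspring if breeding at age x = l_x × m_x:
  age 2: 0.54 × 77 = 41.580
  age 3: 0.17 × 244 = 41.480
  age 4: 0.08 × 518 = 41.440
  age 5: 0.04 × 1035 = 41.400
  age 6: 0.02 × 2070 = 41.400
  age 7: 0.01 × 4500 = 45.000
Maximum at age 7 (45.000).

7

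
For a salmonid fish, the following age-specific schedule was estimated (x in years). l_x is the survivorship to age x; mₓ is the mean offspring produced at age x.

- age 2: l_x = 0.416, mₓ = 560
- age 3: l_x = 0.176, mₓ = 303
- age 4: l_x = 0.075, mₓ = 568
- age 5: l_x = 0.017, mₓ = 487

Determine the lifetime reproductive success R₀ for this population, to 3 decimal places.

337.167

R₀ = Σ l_x mₓ:
  age 2: 0.416 × 560 = 232.9600
  age 3: 0.176 × 303 = 53.3280
  age 4: 0.075 × 568 = 42.6000
  age 5: 0.017 × 487 = 8.2790
R₀ = 232.9600 + 53.3280 + 42.6000 + 8.2790 = 337.1670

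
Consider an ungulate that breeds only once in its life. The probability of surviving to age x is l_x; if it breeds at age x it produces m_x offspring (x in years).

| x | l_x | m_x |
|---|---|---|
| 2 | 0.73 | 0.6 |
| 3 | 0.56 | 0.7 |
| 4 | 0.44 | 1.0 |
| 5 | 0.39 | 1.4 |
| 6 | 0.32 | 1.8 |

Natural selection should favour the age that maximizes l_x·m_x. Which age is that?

6

Expected offspring if breeding at age x = l_x × m_x:
  age 2: 0.73 × 0.6 = 0.438
  age 3: 0.56 × 0.7 = 0.392
  age 4: 0.44 × 1.0 = 0.440
  age 5: 0.39 × 1.4 = 0.546
  age 6: 0.32 × 1.8 = 0.576
Maximum at age 6 (0.576).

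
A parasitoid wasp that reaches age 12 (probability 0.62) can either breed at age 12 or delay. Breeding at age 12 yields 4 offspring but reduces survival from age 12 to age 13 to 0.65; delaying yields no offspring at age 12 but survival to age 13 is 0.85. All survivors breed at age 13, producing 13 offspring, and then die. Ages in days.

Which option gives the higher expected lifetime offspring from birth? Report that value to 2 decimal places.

7.72

breed at age 12: R₀ = 0.62 × (4 + 0.65 × 13) = 0.62 × 12.4500 = 7.7190
delay to age 13: R₀ = 0.62 × (0.85 × 13) = 0.62 × 11.0500 = 6.8510
Higher: breed at age 12 (7.7190).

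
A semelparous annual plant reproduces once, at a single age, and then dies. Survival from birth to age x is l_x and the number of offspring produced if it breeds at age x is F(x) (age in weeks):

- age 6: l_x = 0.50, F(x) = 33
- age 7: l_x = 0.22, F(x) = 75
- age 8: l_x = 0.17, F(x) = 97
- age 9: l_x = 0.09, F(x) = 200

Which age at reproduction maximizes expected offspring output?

9

Expected offspring if breeding at age x = l_x × F(x):
  age 6: 0.50 × 33 = 16.500
  age 7: 0.22 × 75 = 16.500
  age 8: 0.17 × 97 = 16.490
  age 9: 0.09 × 200 = 18.000
Maximum at age 9 (18.000).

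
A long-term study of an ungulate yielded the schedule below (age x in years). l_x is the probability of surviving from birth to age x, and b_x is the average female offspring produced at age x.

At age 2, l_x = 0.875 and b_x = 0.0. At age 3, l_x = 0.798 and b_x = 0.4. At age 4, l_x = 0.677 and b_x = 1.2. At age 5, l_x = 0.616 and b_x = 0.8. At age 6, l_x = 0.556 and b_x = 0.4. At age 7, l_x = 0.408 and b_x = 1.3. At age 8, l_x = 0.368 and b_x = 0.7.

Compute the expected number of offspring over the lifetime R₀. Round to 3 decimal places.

R₀ = Σ l_x b_x:
  age 2: 0.875 × 0.0 = 0.0000
  age 3: 0.798 × 0.4 = 0.3192
  age 4: 0.677 × 1.2 = 0.8124
  age 5: 0.616 × 0.8 = 0.4928
  age 6: 0.556 × 0.4 = 0.2224
  age 7: 0.408 × 1.3 = 0.5304
  age 8: 0.368 × 0.7 = 0.2576
R₀ = 0.0000 + 0.3192 + 0.8124 + 0.4928 + 0.2224 + 0.5304 + 0.2576 = 2.6348

2.635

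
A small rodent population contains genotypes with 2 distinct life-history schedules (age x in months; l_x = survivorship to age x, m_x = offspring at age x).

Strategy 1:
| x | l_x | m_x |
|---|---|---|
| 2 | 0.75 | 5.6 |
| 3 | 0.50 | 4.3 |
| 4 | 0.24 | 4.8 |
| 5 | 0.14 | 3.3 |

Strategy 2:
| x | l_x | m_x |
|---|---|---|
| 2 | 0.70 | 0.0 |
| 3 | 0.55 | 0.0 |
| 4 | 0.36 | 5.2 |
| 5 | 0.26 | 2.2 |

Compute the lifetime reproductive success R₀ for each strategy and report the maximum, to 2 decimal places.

Strategy 1: R₀ = 0.75×5.6 + 0.50×4.3 + 0.24×4.8 + 0.14×3.3 = 7.9640
Strategy 2: R₀ = 0.70×0.0 + 0.55×0.0 + 0.36×5.2 + 0.26×2.2 = 2.4440
Highest R₀: strategy 1 with 7.9640.

7.96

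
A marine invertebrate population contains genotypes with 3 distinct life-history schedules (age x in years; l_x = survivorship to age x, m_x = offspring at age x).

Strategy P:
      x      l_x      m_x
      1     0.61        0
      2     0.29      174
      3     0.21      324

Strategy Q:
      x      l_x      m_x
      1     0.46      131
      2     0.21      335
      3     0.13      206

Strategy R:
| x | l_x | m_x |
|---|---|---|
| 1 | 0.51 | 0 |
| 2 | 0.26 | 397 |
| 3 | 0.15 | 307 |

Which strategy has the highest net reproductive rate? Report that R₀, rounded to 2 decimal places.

157.39

Strategy P: R₀ = 0.61×0 + 0.29×174 + 0.21×324 = 118.5000
Strategy Q: R₀ = 0.46×131 + 0.21×335 + 0.13×206 = 157.3900
Strategy R: R₀ = 0.51×0 + 0.26×397 + 0.15×307 = 149.2700
Highest R₀: strategy Q with 157.3900.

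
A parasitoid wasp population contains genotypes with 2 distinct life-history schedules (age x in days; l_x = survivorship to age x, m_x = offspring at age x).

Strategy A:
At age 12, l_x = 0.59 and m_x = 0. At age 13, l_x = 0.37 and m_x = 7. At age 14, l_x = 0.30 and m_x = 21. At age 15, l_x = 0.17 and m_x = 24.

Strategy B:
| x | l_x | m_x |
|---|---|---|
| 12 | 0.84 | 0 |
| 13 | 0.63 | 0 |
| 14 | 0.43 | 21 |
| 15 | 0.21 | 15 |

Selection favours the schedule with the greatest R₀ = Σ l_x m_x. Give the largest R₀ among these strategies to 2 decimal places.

Strategy A: R₀ = 0.59×0 + 0.37×7 + 0.30×21 + 0.17×24 = 12.9700
Strategy B: R₀ = 0.84×0 + 0.63×0 + 0.43×21 + 0.21×15 = 12.1800
Highest R₀: strategy A with 12.9700.

12.97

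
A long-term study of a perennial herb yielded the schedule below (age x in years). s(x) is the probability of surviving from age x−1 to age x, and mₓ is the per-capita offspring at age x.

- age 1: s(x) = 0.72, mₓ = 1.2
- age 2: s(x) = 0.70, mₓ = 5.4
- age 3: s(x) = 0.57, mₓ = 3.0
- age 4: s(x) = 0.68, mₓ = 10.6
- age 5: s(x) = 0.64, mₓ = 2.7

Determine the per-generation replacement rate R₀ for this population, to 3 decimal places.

Survivorship from birth: l_x = s_1·s_2·…·s_x.
  l_1 = 0.72000
  l_2 = 0.50400
  l_3 = 0.28728
  l_4 = 0.19535
  l_5 = 0.12502
R₀ = Σ l_x mₓ:
  age 1: 0.72000 × 1.2 = 0.8640
  age 2: 0.50400 × 5.4 = 2.7216
  age 3: 0.28728 × 3.0 = 0.8618
  age 4: 0.19535 × 10.6 = 2.0707
  age 5: 0.12502 × 2.7 = 0.3376
R₀ = 0.8640 + 2.7216 + 0.8618 + 2.0707 + 0.3376 = 6.8557

6.856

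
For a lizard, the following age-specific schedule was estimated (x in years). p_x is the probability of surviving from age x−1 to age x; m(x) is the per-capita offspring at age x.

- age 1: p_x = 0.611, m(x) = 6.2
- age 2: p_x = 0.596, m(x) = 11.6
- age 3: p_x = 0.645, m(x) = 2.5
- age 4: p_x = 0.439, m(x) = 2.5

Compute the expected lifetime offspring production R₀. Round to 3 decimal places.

8.857

Survivorship from birth: l_x = p_1·p_2·…·p_x.
  l_1 = 0.61100
  l_2 = 0.36416
  l_3 = 0.23488
  l_4 = 0.10311
R₀ = Σ l_x m(x):
  age 1: 0.61100 × 6.2 = 3.7882
  age 2: 0.36416 × 11.6 = 4.2243
  age 3: 0.23488 × 2.5 = 0.5872
  age 4: 0.10311 × 2.5 = 0.2578
R₀ = 3.7882 + 4.2243 + 0.5872 + 0.2578 = 8.8574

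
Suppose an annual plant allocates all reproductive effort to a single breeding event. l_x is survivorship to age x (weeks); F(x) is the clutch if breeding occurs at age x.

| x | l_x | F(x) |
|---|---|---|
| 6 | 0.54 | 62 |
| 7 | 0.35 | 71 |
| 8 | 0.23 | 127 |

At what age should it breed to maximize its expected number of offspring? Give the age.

6

Expected offspring if breeding at age x = l_x × F(x):
  age 6: 0.54 × 62 = 33.480
  age 7: 0.35 × 71 = 24.850
  age 8: 0.23 × 127 = 29.210
Maximum at age 6 (33.480).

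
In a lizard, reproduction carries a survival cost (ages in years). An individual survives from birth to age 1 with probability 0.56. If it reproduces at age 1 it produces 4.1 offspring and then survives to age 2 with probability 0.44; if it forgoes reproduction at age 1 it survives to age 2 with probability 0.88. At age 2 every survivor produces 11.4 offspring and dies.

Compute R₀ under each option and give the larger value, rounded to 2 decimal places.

breed at age 1: R₀ = 0.56 × (4.1 + 0.44 × 11.4) = 0.56 × 9.1160 = 5.1050
delay to age 2: R₀ = 0.56 × (0.88 × 11.4) = 0.56 × 10.0320 = 5.6179
Higher: delay to age 2 (5.6179).

5.62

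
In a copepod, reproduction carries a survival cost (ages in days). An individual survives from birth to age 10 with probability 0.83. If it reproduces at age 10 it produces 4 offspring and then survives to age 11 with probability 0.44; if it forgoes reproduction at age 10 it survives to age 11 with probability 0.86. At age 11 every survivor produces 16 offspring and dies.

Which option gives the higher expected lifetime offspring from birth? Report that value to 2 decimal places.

11.42

breed at age 10: R₀ = 0.83 × (4 + 0.44 × 16) = 0.83 × 11.0400 = 9.1632
delay to age 11: R₀ = 0.83 × (0.86 × 16) = 0.83 × 13.7600 = 11.4208
Higher: delay to age 11 (11.4208).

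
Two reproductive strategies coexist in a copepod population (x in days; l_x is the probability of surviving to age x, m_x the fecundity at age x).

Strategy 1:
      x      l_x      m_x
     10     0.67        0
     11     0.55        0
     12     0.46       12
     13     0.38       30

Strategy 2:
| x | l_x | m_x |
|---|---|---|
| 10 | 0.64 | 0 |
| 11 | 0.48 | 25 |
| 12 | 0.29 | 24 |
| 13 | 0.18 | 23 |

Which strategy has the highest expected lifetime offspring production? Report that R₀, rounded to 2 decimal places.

23.10

Strategy 1: R₀ = 0.67×0 + 0.55×0 + 0.46×12 + 0.38×30 = 16.9200
Strategy 2: R₀ = 0.64×0 + 0.48×25 + 0.29×24 + 0.18×23 = 23.1000
Highest R₀: strategy 2 with 23.1000.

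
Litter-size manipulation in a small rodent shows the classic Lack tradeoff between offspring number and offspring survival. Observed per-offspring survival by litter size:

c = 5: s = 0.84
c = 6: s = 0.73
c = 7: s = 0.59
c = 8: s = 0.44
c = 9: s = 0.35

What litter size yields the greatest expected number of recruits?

6

Expected recruits = c × s(c):
  c=5: 5 × 0.84 = 4.200
  c=6: 6 × 0.73 = 4.380
  c=7: 7 × 0.59 = 4.130
  c=8: 8 × 0.44 = 3.520
  c=9: 9 × 0.35 = 3.150
Maximum at c = 6 (4.380 recruits).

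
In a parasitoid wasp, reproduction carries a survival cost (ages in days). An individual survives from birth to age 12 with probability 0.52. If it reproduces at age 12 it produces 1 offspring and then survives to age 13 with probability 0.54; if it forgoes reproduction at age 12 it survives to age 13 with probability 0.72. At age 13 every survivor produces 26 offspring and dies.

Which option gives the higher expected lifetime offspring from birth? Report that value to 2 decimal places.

9.73

breed at age 12: R₀ = 0.52 × (1 + 0.54 × 26) = 0.52 × 15.0400 = 7.8208
delay to age 13: R₀ = 0.52 × (0.72 × 26) = 0.52 × 18.7200 = 9.7344
Higher: delay to age 13 (9.7344).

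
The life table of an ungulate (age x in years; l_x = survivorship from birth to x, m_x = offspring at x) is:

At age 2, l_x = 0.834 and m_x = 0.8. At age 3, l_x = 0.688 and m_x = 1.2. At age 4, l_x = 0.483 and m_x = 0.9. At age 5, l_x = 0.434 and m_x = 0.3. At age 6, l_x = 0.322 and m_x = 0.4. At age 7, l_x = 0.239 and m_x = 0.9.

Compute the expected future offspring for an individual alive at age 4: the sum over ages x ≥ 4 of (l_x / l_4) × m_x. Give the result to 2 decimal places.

l_4 = 0.483. Conditional survival from age 4 to x is l_x / l_4.
  x=4: (0.483/0.483) × 0.9 = 0.9000
  x=5: (0.434/0.483) × 0.3 = 0.2696
  x=6: (0.322/0.483) × 0.4 = 0.2667
  x=7: (0.239/0.483) × 0.9 = 0.4453
Sum = 0.9000 + 0.2696 + 0.2667 + 0.4453 = 1.8816

1.88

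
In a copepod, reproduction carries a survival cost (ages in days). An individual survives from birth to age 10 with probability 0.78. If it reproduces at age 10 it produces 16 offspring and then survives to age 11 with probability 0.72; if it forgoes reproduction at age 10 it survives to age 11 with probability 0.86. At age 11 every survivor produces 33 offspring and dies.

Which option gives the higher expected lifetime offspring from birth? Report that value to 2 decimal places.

breed at age 10: R₀ = 0.78 × (16 + 0.72 × 33) = 0.78 × 39.7600 = 31.0128
delay to age 11: R₀ = 0.78 × (0.86 × 33) = 0.78 × 28.3800 = 22.1364
Higher: breed at age 10 (31.0128).

31.01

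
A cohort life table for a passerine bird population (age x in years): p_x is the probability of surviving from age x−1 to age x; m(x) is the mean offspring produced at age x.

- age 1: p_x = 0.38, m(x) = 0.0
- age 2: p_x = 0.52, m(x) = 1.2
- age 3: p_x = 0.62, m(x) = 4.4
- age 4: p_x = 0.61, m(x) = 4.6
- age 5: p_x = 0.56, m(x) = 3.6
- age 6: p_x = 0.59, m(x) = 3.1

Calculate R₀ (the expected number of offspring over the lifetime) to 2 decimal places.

Survivorship from birth: l_x = p_1·p_2·…·p_x.
  l_1 = 0.38000
  l_2 = 0.19760
  l_3 = 0.12251
  l_4 = 0.07473
  l_5 = 0.04185
  l_6 = 0.02469
R₀ = Σ l_x m(x):
  age 1: 0.38000 × 0.0 = 0.0000
  age 2: 0.19760 × 1.2 = 0.2371
  age 3: 0.12251 × 4.4 = 0.5390
  age 4: 0.07473 × 4.6 = 0.3438
  age 5: 0.04185 × 3.6 = 0.1507
  age 6: 0.02469 × 3.1 = 0.0765
R₀ = 0.0000 + 0.2371 + 0.5390 + 0.3438 + 0.1507 + 0.0765 = 1.3471

1.35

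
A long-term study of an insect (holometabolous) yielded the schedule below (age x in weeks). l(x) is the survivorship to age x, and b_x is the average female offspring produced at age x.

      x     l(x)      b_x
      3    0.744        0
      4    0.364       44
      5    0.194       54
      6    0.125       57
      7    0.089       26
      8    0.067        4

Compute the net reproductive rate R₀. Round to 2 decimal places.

36.20

R₀ = Σ l(x) b_x:
  age 3: 0.744 × 0 = 0.0000
  age 4: 0.364 × 44 = 16.0160
  age 5: 0.194 × 54 = 10.4760
  age 6: 0.125 × 57 = 7.1250
  age 7: 0.089 × 26 = 2.3140
  age 8: 0.067 × 4 = 0.2680
R₀ = 0.0000 + 16.0160 + 10.4760 + 7.1250 + 2.3140 + 0.2680 = 36.1990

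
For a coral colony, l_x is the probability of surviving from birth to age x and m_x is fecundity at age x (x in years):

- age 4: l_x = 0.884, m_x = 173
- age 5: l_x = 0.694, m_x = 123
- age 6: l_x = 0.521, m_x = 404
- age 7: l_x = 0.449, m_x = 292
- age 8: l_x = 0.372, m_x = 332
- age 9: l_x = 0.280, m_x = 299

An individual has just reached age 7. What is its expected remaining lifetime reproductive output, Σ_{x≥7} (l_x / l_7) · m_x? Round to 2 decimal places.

753.52

l_7 = 0.449. Conditional survival from age 7 to x is l_x / l_7.
  x=7: (0.449/0.449) × 292 = 292.0000
  x=8: (0.372/0.449) × 332 = 275.0646
  x=9: (0.280/0.449) × 299 = 186.4588
Sum = 292.0000 + 275.0646 + 186.4588 = 753.5234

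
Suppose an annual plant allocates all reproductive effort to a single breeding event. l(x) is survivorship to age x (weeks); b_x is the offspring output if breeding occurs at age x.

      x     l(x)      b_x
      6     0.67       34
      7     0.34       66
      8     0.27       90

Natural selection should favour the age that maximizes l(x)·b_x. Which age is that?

8

Expected offspring if breeding at age x = l(x) × b_x:
  age 6: 0.67 × 34 = 22.780
  age 7: 0.34 × 66 = 22.440
  age 8: 0.27 × 90 = 24.300
Maximum at age 8 (24.300).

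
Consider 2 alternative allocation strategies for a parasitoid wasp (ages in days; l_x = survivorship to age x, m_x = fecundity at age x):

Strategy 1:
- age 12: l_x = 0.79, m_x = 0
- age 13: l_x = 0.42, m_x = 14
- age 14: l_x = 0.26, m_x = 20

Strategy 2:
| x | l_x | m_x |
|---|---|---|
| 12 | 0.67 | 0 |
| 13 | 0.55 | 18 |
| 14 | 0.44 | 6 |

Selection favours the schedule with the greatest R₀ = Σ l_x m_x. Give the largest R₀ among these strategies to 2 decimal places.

12.54

Strategy 1: R₀ = 0.79×0 + 0.42×14 + 0.26×20 = 11.0800
Strategy 2: R₀ = 0.67×0 + 0.55×18 + 0.44×6 = 12.5400
Highest R₀: strategy 2 with 12.5400.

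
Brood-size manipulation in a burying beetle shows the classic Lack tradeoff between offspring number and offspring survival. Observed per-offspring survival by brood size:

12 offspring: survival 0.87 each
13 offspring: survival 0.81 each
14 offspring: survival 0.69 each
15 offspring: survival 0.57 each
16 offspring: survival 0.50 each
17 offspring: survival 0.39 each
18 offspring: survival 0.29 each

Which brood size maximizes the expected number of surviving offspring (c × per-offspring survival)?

Expected surviving offspring = c × s(c):
  c=12: 12 × 0.87 = 10.440
  c=13: 13 × 0.81 = 10.530
  c=14: 14 × 0.69 = 9.660
  c=15: 15 × 0.57 = 8.550
  c=16: 16 × 0.50 = 8.000
  c=17: 17 × 0.39 = 6.630
  c=18: 18 × 0.29 = 5.220
Maximum at c = 13 (10.530 surviving offspring).

13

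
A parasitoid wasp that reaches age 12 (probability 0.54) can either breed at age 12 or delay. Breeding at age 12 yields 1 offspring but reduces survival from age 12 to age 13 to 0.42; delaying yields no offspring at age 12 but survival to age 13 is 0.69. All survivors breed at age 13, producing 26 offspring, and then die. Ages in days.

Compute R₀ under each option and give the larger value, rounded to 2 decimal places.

breed at age 12: R₀ = 0.54 × (1 + 0.42 × 26) = 0.54 × 11.9200 = 6.4368
delay to age 13: R₀ = 0.54 × (0.69 × 26) = 0.54 × 17.9400 = 9.6876
Higher: delay to age 13 (9.6876).

9.69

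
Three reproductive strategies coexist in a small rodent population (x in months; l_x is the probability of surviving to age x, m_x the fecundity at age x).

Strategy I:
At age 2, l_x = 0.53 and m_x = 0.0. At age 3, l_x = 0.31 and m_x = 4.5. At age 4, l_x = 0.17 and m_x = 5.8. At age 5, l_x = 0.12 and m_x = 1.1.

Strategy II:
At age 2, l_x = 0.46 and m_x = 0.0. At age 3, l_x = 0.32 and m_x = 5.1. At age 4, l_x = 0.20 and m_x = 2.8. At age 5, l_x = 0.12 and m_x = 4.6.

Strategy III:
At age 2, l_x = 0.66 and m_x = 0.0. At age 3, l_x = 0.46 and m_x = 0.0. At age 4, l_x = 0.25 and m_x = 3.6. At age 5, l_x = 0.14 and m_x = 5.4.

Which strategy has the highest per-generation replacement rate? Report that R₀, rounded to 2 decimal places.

Strategy I: R₀ = 0.53×0.0 + 0.31×4.5 + 0.17×5.8 + 0.12×1.1 = 2.5130
Strategy II: R₀ = 0.46×0.0 + 0.32×5.1 + 0.20×2.8 + 0.12×4.6 = 2.7440
Strategy III: R₀ = 0.66×0.0 + 0.46×0.0 + 0.25×3.6 + 0.14×5.4 = 1.6560
Highest R₀: strategy II with 2.7440.

2.74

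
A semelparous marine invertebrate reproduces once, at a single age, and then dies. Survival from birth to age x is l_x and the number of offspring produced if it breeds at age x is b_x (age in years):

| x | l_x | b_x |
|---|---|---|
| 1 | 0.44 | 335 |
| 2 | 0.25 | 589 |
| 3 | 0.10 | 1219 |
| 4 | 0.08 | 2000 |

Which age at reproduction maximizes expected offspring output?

4

Expected offspring if breeding at age x = l_x × b_x:
  age 1: 0.44 × 335 = 147.400
  age 2: 0.25 × 589 = 147.250
  age 3: 0.10 × 1219 = 121.900
  age 4: 0.08 × 2000 = 160.000
Maximum at age 4 (160.000).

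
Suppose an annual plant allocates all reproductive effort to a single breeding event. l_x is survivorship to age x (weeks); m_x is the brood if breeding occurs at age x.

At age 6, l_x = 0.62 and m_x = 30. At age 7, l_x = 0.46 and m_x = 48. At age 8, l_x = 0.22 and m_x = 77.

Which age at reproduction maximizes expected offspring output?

7

Expected offspring if breeding at age x = l_x × m_x:
  age 6: 0.62 × 30 = 18.600
  age 7: 0.46 × 48 = 22.080
  age 8: 0.22 × 77 = 16.940
Maximum at age 7 (22.080).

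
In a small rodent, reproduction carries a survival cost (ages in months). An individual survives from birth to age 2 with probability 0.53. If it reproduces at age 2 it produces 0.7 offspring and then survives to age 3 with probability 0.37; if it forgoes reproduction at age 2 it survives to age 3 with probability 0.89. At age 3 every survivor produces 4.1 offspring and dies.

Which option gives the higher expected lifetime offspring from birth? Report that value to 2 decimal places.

1.93

breed at age 2: R₀ = 0.53 × (0.7 + 0.37 × 4.1) = 0.53 × 2.2170 = 1.1750
delay to age 3: R₀ = 0.53 × (0.89 × 4.1) = 0.53 × 3.6490 = 1.9340
Higher: delay to age 3 (1.9340).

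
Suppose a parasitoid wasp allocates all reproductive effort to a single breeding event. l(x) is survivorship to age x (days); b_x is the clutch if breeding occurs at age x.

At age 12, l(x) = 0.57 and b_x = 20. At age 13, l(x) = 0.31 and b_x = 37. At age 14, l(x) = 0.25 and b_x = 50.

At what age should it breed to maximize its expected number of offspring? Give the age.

14

Expected offspring if breeding at age x = l(x) × b_x:
  age 12: 0.57 × 20 = 11.400
  age 13: 0.31 × 37 = 11.470
  age 14: 0.25 × 50 = 12.500
Maximum at age 14 (12.500).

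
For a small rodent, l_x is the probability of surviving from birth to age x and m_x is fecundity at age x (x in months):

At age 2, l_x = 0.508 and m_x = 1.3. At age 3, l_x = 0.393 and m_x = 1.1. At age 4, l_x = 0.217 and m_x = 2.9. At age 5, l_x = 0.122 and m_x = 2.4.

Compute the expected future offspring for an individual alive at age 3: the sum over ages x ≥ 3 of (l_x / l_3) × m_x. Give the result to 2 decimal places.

l_3 = 0.393. Conditional survival from age 3 to x is l_x / l_3.
  x=3: (0.393/0.393) × 1.1 = 1.1000
  x=4: (0.217/0.393) × 2.9 = 1.6013
  x=5: (0.122/0.393) × 2.4 = 0.7450
Sum = 1.1000 + 1.6013 + 0.7450 = 3.4463

3.45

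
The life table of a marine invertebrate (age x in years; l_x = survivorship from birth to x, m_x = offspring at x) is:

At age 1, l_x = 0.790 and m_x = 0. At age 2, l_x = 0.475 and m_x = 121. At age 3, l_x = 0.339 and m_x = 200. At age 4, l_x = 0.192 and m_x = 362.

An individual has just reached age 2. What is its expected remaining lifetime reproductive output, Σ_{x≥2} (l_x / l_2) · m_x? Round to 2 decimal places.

410.06

l_2 = 0.475. Conditional survival from age 2 to x is l_x / l_2.
  x=2: (0.475/0.475) × 121 = 121.0000
  x=3: (0.339/0.475) × 200 = 142.7368
  x=4: (0.192/0.475) × 362 = 146.3242
Sum = 121.0000 + 142.7368 + 146.3242 = 410.0611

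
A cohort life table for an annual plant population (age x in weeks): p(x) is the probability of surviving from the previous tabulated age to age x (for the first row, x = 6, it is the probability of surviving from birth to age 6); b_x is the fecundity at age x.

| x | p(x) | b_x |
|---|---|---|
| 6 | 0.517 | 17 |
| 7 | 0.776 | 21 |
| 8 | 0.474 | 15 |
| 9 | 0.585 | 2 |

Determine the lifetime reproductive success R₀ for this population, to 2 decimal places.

Survivorship from birth: l_x = p_6·p_7·…·p_x.
  l_6 = 0.51700
  l_7 = 0.40119
  l_8 = 0.19017
  l_9 = 0.11125
R₀ = Σ l_x b_x:
  age 6: 0.51700 × 17 = 8.7890
  age 7: 0.40119 × 21 = 8.4250
  age 8: 0.19017 × 15 = 2.8525
  age 9: 0.11125 × 2 = 0.2225
R₀ = 8.7890 + 8.4250 + 2.8525 + 0.2225 = 20.2890

20.29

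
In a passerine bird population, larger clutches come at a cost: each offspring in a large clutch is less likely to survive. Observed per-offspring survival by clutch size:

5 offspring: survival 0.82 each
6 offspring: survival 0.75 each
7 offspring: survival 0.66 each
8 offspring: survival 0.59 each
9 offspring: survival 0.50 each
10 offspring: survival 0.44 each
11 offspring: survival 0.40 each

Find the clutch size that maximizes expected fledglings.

8

Expected fledglings = c × s(c):
  c=5: 5 × 0.82 = 4.100
  c=6: 6 × 0.75 = 4.500
  c=7: 7 × 0.66 = 4.620
  c=8: 8 × 0.59 = 4.720
  c=9: 9 × 0.50 = 4.500
  c=10: 10 × 0.44 = 4.400
  c=11: 11 × 0.40 = 4.400
Maximum at c = 8 (4.720 fledglings).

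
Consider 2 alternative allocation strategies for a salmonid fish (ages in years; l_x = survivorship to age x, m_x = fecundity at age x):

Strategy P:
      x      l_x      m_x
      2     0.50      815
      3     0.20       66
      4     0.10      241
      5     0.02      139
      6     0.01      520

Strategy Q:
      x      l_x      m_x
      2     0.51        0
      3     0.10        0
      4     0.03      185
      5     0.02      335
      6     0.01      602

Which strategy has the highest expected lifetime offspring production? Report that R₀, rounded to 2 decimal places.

Strategy P: R₀ = 0.50×815 + 0.20×66 + 0.10×241 + 0.02×139 + 0.01×520 = 452.7800
Strategy Q: R₀ = 0.51×0 + 0.10×0 + 0.03×185 + 0.02×335 + 0.01×602 = 18.2700
Highest R₀: strategy P with 452.7800.

452.78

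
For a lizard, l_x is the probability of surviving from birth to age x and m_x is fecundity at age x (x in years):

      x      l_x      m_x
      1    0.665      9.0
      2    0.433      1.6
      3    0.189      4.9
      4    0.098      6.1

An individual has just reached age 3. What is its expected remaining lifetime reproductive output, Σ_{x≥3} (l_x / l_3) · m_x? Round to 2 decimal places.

l_3 = 0.189. Conditional survival from age 3 to x is l_x / l_3.
  x=3: (0.189/0.189) × 4.9 = 4.9000
  x=4: (0.098/0.189) × 6.1 = 3.1630
Sum = 4.9000 + 3.1630 = 8.0630

8.06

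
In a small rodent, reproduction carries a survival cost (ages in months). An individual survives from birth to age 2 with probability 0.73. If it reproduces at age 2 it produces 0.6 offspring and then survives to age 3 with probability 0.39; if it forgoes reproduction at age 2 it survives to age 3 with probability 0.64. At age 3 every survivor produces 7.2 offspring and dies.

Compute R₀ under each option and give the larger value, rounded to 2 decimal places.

breed at age 2: R₀ = 0.73 × (0.6 + 0.39 × 7.2) = 0.73 × 3.4080 = 2.4878
delay to age 3: R₀ = 0.73 × (0.64 × 7.2) = 0.73 × 4.6080 = 3.3638
Higher: delay to age 3 (3.3638).

3.36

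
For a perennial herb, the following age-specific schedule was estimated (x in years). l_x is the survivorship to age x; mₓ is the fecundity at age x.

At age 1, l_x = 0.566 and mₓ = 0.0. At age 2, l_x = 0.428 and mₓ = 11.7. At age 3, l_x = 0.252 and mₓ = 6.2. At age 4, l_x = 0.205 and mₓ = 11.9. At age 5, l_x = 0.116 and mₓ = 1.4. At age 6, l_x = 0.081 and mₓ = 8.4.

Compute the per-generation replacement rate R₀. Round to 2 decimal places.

9.85

R₀ = Σ l_x mₓ:
  age 1: 0.566 × 0.0 = 0.0000
  age 2: 0.428 × 11.7 = 5.0076
  age 3: 0.252 × 6.2 = 1.5624
  age 4: 0.205 × 11.9 = 2.4395
  age 5: 0.116 × 1.4 = 0.1624
  age 6: 0.081 × 8.4 = 0.6804
R₀ = 0.0000 + 5.0076 + 1.5624 + 2.4395 + 0.1624 + 0.6804 = 9.8523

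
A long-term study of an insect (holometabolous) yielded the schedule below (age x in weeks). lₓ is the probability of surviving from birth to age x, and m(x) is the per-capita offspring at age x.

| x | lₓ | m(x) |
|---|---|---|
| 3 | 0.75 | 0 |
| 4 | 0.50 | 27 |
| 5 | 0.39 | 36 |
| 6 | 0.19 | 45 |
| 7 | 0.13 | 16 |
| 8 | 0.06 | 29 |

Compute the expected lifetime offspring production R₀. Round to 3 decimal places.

R₀ = Σ lₓ m(x):
  age 3: 0.75 × 0 = 0.0000
  age 4: 0.50 × 27 = 13.5000
  age 5: 0.39 × 36 = 14.0400
  age 6: 0.19 × 45 = 8.5500
  age 7: 0.13 × 16 = 2.0800
  age 8: 0.06 × 29 = 1.7400
R₀ = 0.0000 + 13.5000 + 14.0400 + 8.5500 + 2.0800 + 1.7400 = 39.9100

39.910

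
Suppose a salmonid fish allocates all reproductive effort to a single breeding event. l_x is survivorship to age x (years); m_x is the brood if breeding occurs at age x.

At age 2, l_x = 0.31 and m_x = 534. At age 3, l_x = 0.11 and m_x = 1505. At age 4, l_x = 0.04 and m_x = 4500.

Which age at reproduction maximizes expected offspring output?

4

Expected offspring if breeding at age x = l_x × m_x:
  age 2: 0.31 × 534 = 165.540
  age 3: 0.11 × 1505 = 165.550
  age 4: 0.04 × 4500 = 180.000
Maximum at age 4 (180.000).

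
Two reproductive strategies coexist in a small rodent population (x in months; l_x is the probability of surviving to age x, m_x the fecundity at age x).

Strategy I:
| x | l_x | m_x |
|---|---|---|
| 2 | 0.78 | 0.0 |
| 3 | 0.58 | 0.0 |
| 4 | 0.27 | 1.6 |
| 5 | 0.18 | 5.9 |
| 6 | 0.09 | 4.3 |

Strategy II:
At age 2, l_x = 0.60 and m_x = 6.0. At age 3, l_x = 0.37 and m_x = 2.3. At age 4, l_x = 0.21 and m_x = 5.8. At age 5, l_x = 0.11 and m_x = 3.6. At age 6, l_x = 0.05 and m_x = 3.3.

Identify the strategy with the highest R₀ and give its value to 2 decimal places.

Strategy I: R₀ = 0.78×0.0 + 0.58×0.0 + 0.27×1.6 + 0.18×5.9 + 0.09×4.3 = 1.8810
Strategy II: R₀ = 0.60×6.0 + 0.37×2.3 + 0.21×5.8 + 0.11×3.6 + 0.05×3.3 = 6.2300
Highest R₀: strategy II with 6.2300.

6.23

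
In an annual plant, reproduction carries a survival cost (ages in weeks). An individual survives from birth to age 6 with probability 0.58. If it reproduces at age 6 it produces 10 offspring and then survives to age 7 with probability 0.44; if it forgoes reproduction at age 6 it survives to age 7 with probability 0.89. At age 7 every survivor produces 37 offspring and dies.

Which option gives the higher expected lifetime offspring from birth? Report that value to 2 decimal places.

breed at age 6: R₀ = 0.58 × (10 + 0.44 × 37) = 0.58 × 26.2800 = 15.2424
delay to age 7: R₀ = 0.58 × (0.89 × 37) = 0.58 × 32.9300 = 19.0994
Higher: delay to age 7 (19.0994).

19.10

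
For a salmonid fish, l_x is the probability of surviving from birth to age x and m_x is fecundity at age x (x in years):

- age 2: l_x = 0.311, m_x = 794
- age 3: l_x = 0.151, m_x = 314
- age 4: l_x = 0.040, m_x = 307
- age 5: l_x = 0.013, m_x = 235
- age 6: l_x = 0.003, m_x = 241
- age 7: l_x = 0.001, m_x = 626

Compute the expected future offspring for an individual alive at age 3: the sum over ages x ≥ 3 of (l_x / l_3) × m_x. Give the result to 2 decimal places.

424.49

l_3 = 0.151. Conditional survival from age 3 to x is l_x / l_3.
  x=3: (0.151/0.151) × 314 = 314.0000
  x=4: (0.040/0.151) × 307 = 81.3245
  x=5: (0.013/0.151) × 235 = 20.2318
  x=6: (0.003/0.151) × 241 = 4.7881
  x=7: (0.001/0.151) × 626 = 4.1457
Sum = 314.0000 + 81.3245 + 20.2318 + 4.7881 + 4.1457 = 424.4901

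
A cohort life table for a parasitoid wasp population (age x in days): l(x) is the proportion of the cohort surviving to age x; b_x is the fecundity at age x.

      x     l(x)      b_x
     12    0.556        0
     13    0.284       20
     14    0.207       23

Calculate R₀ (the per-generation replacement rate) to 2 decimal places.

10.44

R₀ = Σ l(x) b_x:
  age 12: 0.556 × 0 = 0.0000
  age 13: 0.284 × 20 = 5.6800
  age 14: 0.207 × 23 = 4.7610
R₀ = 0.0000 + 5.6800 + 4.7610 = 10.4410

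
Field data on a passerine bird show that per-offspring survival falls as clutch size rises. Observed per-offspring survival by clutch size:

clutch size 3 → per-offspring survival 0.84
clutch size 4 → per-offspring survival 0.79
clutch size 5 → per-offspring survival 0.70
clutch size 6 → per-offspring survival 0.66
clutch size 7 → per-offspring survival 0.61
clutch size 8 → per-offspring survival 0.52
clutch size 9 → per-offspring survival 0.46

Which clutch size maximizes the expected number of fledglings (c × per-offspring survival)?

Expected fledglings = c × s(c):
  c=3: 3 × 0.84 = 2.520
  c=4: 4 × 0.79 = 3.160
  c=5: 5 × 0.70 = 3.500
  c=6: 6 × 0.66 = 3.960
  c=7: 7 × 0.61 = 4.270
  c=8: 8 × 0.52 = 4.160
  c=9: 9 × 0.46 = 4.140
Maximum at c = 7 (4.270 fledglings).

7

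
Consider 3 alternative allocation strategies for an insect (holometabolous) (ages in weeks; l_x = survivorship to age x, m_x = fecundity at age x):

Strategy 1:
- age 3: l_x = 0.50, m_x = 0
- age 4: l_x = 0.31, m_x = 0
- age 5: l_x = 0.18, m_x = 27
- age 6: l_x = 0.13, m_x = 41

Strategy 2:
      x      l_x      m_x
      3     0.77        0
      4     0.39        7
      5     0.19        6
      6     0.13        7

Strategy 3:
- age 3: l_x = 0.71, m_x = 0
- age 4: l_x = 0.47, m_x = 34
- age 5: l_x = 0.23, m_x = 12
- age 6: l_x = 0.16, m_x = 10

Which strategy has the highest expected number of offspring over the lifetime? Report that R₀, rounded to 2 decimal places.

20.34

Strategy 1: R₀ = 0.50×0 + 0.31×0 + 0.18×27 + 0.13×41 = 10.1900
Strategy 2: R₀ = 0.77×0 + 0.39×7 + 0.19×6 + 0.13×7 = 4.7800
Strategy 3: R₀ = 0.71×0 + 0.47×34 + 0.23×12 + 0.16×10 = 20.3400
Highest R₀: strategy 3 with 20.3400.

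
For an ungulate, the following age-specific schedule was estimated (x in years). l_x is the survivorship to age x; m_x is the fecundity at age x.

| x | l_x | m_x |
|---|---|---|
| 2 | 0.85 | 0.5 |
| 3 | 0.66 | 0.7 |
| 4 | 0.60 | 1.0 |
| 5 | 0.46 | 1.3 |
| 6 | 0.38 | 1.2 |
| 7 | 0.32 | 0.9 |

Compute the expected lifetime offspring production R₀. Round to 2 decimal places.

R₀ = Σ l_x m_x:
  age 2: 0.85 × 0.5 = 0.4250
  age 3: 0.66 × 0.7 = 0.4620
  age 4: 0.60 × 1.0 = 0.6000
  age 5: 0.46 × 1.3 = 0.5980
  age 6: 0.38 × 1.2 = 0.4560
  age 7: 0.32 × 0.9 = 0.2880
R₀ = 0.4250 + 0.4620 + 0.6000 + 0.5980 + 0.4560 + 0.2880 = 2.8290

2.83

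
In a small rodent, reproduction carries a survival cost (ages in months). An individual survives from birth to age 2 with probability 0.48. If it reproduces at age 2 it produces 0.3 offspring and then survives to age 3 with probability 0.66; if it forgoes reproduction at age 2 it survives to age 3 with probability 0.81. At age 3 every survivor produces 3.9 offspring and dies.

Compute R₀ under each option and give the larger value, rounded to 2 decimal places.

breed at age 2: R₀ = 0.48 × (0.3 + 0.66 × 3.9) = 0.48 × 2.8740 = 1.3795
delay to age 3: R₀ = 0.48 × (0.81 × 3.9) = 0.48 × 3.1590 = 1.5163
Higher: delay to age 3 (1.5163).

1.52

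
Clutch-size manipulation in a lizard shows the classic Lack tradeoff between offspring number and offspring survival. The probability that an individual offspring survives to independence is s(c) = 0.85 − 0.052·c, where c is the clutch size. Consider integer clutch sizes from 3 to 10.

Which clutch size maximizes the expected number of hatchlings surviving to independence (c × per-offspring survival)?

8

Expected hatchlings surviving to independence = c × s(c):
  c=3: 3 × 0.694 = 2.082
  c=4: 4 × 0.642 = 2.568
  c=5: 5 × 0.590 = 2.950
  c=6: 6 × 0.538 = 3.228
  c=7: 7 × 0.486 = 3.402
  c=8: 8 × 0.434 = 3.472
  c=9: 9 × 0.382 = 3.438
  c=10: 10 × 0.330 = 3.300
Maximum at c = 8 (3.472 hatchlings surviving to independence).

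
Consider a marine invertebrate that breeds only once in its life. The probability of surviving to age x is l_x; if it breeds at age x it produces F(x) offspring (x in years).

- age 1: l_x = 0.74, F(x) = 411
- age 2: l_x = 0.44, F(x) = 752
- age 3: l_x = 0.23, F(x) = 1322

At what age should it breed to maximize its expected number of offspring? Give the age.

Expected offspring if breeding at age x = l_x × F(x):
  age 1: 0.74 × 411 = 304.140
  age 2: 0.44 × 752 = 330.880
  age 3: 0.23 × 1322 = 304.060
Maximum at age 2 (330.880).

2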